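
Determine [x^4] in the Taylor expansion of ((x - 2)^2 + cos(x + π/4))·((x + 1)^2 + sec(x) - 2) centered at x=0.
Expand to order 4: ((x - 2)^2 + cos(x + π/4))·((x + 1)^2 + sec(x) - 2) = x^4·(7/3 - 5·√(2)/48) + x^3·(-4 - 5·√(2)/4) + x^2·(-2 - √(2)/4) + x·(√(2) + 8) + O(x^5).
The coefficient of x^4 is 7/3 - 5·√(2)/48.

Final answer: 7/3 - 5·√(2)/48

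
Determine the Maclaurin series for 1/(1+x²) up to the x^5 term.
x^4 - x^2 + 1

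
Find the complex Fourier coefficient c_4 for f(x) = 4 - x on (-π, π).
Compute the real Fourier coefficients first: a_4 = 0, b_4 = 1/2.
Then c_4 = (a_4 − i·b_4)/2 = -i/4.

Final answer: -i/4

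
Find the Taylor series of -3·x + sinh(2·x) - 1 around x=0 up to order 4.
4·x^3/3 - x - 1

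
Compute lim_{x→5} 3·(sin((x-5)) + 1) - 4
Direct substitution at x = 5 gives -1.

Final answer: -1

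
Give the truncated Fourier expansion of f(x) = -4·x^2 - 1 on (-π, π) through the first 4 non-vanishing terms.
16·cos(x) - 4·cos(2·x) + 16·cos(3·x)/9 - 4·π^2/3 - 1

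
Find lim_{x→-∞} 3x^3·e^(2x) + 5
The product is a 0·∞ indeterminate form at x → -∞.
Rewrite the product as 3x^3 / e^(-2x) (an ∞/∞ form) and apply L'Hôpital, or use the standard hierarchy e^(2|x|) ≫ |x^3| as x → -∞.
The indeterminate product → 0, so the limit = 5.

Final answer: 5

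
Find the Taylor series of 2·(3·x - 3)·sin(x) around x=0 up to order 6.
x^6/20 - x^5/20 - x^4 + x^3 + 6·x^2 - 6·x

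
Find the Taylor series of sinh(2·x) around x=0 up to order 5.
4·x^5/15 + 4·x^3/3 + 2·x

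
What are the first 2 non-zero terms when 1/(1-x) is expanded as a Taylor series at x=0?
x + 1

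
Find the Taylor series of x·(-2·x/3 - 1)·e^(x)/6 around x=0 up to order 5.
-11·x^5/432 - x^4/12 - 7·x^3/36 - 5·x^2/18 - x/6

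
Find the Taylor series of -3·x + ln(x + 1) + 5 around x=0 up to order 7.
x^7/7 - x^6/6 + x^5/5 - x^4/4 + x^3/3 - x^2/2 - 2·x + 5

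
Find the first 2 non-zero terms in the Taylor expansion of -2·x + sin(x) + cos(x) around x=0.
1 - x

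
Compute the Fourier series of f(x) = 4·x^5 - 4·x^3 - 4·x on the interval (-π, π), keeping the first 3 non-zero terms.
(-168·π^2 + 8·π^4 + 1000)·sin(x) + (-4·π^4 - 32 + 24·π^2)·sin(2·x) + (-232·π^2/27 + 248/81 + 8·π^4/3)·sin(3·x)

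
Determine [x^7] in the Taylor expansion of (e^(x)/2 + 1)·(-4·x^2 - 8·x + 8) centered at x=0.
Expand to order 7: (e^(x)/2 + 1)·(-4·x^2 - 8·x + 8) = -3·x^7/140 - x^6/9 - 7·x^5/15 - 3·x^4/2 - 10·x^3/3 - 8·x^2 - 8·x + 12 + O(x^8).
The coefficient of x^7 is -3/140.

Final answer: -3/140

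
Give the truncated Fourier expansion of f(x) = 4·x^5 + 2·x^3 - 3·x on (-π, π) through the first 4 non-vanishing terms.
(-156·π^2 + 8·π^4 + 930)·sin(x) + (-4·π^4 - 24 + 18·π^2)·sin(2·x) + (-124·π^2/27 + 86/81 + 8·π^4/3)·sin(3·x) + (-2·π^4 + 15/16 + 3·π^2/2)·sin(4·x)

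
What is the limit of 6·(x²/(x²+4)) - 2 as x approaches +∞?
Evaluate the dominant behaviour as x → +∞; each term tends to a finite value or vanishes.
Limit = 4.

Final answer: 4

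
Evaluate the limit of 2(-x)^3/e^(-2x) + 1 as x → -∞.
The quotient is an ∞/∞ indeterminate form as x → -∞.
Compare growth rates of the dominant terms (exponentials ≫ polynomials ≫ logarithms), or apply L'Hôpital's rule; the quotient → 0.
Adding the constant: 0 + 1 = 1. Limit = 1.

Final answer: 1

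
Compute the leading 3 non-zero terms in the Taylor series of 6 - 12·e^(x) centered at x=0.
-6·x^2 - 12·x - 6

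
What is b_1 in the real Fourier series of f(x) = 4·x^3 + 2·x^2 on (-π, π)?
b_1 = (1/π) ∫_{-π}^{π} f(x)·sin(1x) dx.
Evaluate the integral (use parity and integration by parts as needed): b_1 = -48 + 8·π^2.

Final answer: -48 + 8·π^2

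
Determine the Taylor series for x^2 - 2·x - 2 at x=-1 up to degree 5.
1 - 4·(x + 1) + (x + 1)^2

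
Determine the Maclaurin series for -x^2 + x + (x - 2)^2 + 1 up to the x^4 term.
5 - 3·x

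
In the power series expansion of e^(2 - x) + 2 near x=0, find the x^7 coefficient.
Expand to order 7: e^(2 - x) + 2 = -x^7·e^(2)/5040 + x^6·e^(2)/720 - x^5·e^(2)/120 + x^4·e^(2)/24 - x^3·e^(2)/6 + x^2·e^(2)/2 - x·e^(2) + 2 + e^(2) + O(x^8).
The coefficient of x^7 is -e^(2)/5040.

Final answer: -e^(2)/5040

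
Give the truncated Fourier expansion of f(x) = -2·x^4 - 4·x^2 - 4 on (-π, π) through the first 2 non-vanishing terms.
(-80 + 16·π^2)·cos(x) - 2·π^4/5 - 4·π^2/3 - 4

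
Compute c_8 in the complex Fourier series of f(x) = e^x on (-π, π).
Compute the real Fourier coefficients first: a_8 = (-1 + e^(2·π))·e^(-π)/(65·π), b_8 = (8 - 8·e^(2·π))·e^(-π)/(65·π).
Then c_8 = (a_8 − i·b_8)/2 = -e^(-π)/(130·π) + e^(π)/(130·π) - 4·i·e^(-π)/(65·π) + 4·i·e^(π)/(65·π).

Final answer: -e^(-π)/(130·π) + e^(π)/(130·π) - 4·i·e^(-π)/(65·π) + 4·i·e^(π)/(65·π)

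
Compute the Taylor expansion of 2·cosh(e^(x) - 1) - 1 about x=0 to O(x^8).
31·x^7/180 + 97·x^6/360 + 5·x^5/12 + 2·x^4/3 + x^3 + x^2 + 1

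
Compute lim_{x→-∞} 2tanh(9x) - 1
Evaluate the dominant behaviour as x → -∞; each term tends to a finite value or vanishes.
Limit = -3.

Final answer: -3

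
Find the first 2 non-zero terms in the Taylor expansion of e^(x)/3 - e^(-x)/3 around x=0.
x^3/9 + 2·x/3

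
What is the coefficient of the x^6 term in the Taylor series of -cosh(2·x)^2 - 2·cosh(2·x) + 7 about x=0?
Expand to order 6: -cosh(2·x)^2 - 2·cosh(2·x) + 7 = -136·x^6/45 - 20·x^4/3 - 8·x^2 + 4 + O(x^7).
The coefficient of x^6 is -136/45.

Final answer: -136/45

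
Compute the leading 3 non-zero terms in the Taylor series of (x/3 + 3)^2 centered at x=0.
x^2/9 + 2·x + 9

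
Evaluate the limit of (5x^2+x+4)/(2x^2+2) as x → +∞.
This is an ∞/∞ indeterminate form as x → +∞.
Divide numerator and denominator by x^2 and let the lower-order terms vanish; the leading terms give 5/2.
Limit = 5/2.

Final answer: 5/2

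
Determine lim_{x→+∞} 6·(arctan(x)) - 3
Evaluate the dominant behaviour as x → +∞; each term tends to a finite value or vanishes.
Limit = -3 + 3·π.

Final answer: -3 + 3·π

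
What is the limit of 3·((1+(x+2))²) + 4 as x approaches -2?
Direct substitution at x = -2 gives 7.

Final answer: 7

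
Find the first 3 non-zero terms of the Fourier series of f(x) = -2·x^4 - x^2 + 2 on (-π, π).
(-92 + 16·π^2)·cos(x) + (5 - 4·π^2)·cos(2·x) - 2·π^4/5 - π^2/3 + 2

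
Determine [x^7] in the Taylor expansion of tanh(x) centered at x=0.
Expand to order 7: tanh(x) = -17·x^7/315 + 2·x^5/15 - x^3/3 + x + O(x^8).
The coefficient of x^7 is -17/315.

Final answer: -17/315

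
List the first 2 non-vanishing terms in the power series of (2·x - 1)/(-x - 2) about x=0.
1/2 - 5·x/4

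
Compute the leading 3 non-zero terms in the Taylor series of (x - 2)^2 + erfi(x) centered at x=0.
x^2 + x·(-4 + 2/√(π)) + 4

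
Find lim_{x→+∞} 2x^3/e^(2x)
This is an ∞/∞ indeterminate form as x → +∞.
The exponential denominator e^(2x) dominates the polynomial numerator (e^x ≫ x^3 as x → ∞), so the quotient → 0.
Limit = 0.

Final answer: 0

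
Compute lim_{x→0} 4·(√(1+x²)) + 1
Direct substitution at x = 0 gives 5.

Final answer: 5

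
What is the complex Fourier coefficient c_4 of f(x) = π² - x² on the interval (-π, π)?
Compute the real Fourier coefficients first: a_4 = -1/4, b_4 = 0.
Then c_4 = (a_4 − i·b_4)/2 = -1/8.

Final answer: -1/8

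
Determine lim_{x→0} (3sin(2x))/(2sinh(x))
Both numerator and denominator → 0 as x → 0; this is a 0/0 indeterminate form.
Expand each to leading order near x = 0: numerator ~ 6·x, denominator ~ 2·x.
The limit of the ratio is 3.

Final answer: 3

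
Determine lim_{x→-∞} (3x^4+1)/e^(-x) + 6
The quotient is an ∞/∞ indeterminate form as x → -∞.
Compare growth rates of the dominant terms (exponentials ≫ polynomials ≫ logarithms), or apply L'Hôpital's rule; the quotient → 0.
Adding the constant: 0 + 6 = 6. Limit = 6.

Final answer: 6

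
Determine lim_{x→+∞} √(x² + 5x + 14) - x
This is an ∞ − ∞ indeterminate form.
Multiply and divide by the conjugate √(x²+5x + 14) + x; the x² terms cancel, leaving (5x + 14)/(√(x²+5x + 14)+x) → 5/2.
Limit = 5/2.

Final answer: 5/2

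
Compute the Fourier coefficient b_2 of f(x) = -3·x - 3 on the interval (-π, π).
b_2 = (1/π) ∫_{-π}^{π} f(x)·sin(2x) dx.
Evaluate the integral (use parity and integration by parts as needed): b_2 = 3.

Final answer: 3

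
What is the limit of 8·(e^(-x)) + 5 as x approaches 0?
Direct substitution at x = 0 gives 13.

Final answer: 13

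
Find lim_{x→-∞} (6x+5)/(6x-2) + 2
Evaluate the dominant behaviour as x → -∞; each term tends to a finite value or vanishes.
Limit = 3.

Final answer: 3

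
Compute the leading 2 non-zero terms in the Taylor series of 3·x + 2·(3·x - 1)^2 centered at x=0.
2 - 9·x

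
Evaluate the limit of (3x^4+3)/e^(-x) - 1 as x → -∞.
The quotient is an ∞/∞ indeterminate form as x → -∞.
Compare growth rates of the dominant terms (exponentials ≫ polynomials ≫ logarithms), or apply L'Hôpital's rule; the quotient → 0.
Adding the constant: 0 - 1 = -1. Limit = -1.

Final answer: -1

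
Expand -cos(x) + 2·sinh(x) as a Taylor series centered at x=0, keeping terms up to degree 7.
x^7/2520 + x^6/720 + x^5/60 - x^4/24 + x^3/3 + x^2/2 + 2·x - 1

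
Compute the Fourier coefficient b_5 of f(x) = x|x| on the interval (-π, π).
b_5 = (1/π) ∫_{-π}^{π} f(x)·sin(5x) dx.
Evaluate the integral (use parity and integration by parts as needed): b_5 = (-8 + 50·π^2)/(125·π).

Final answer: (-8 + 50·π^2)/(125·π)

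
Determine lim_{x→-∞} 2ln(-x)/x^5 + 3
The quotient is an ∞/∞ indeterminate form as x → -∞.
Compare growth rates of the dominant terms (exponentials ≫ polynomials ≫ logarithms), or apply L'Hôpital's rule; the quotient → 0.
Adding the constant: 0 + 3 = 3. Limit = 3.

Final answer: 3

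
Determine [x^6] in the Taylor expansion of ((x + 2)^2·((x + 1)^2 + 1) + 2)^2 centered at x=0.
Expand to order 6: ((x + 2)^2·((x + 1)^2 + 1) + 2)^2 = 64·x^6 + 200·x^5 + 408·x^4 + 568·x^3 + 536·x^2 + 320·x + 100 + O(x^7).
The coefficient of x^6 is 64.

Final answer: 64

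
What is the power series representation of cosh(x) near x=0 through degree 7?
x^6/720 + x^4/24 + x^2/2 + 1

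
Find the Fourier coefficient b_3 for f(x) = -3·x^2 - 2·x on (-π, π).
b_3 = (1/π) ∫_{-π}^{π} f(x)·sin(3x) dx.
Evaluate the integral (use parity and integration by parts as needed): b_3 = -4/3.

Final answer: -4/3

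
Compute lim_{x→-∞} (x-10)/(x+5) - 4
Evaluate the dominant behaviour as x → -∞; each term tends to a finite value or vanishes.
Limit = -3.

Final answer: -3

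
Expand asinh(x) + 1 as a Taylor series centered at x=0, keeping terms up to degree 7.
-5·x^7/112 + 3·x^5/40 - x^3/6 + x + 1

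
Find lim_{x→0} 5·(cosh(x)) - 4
Direct substitution at x = 0 gives 1.

Final answer: 1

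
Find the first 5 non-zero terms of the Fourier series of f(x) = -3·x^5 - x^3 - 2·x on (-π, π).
(-712 - 6·π^4 + 118·π^2)·sin(x) + (-14·π^2 + 23 + 3·π^4)·sin(2·x) + (-2·π^4 - 104/27 + 34·π^2/9)·sin(3·x) + (-11·π^2/8 + 97/64 + 3·π^4/2)·sin(4·x) + (-6·π^4/5 - 584/625 + 14·π^2/25)·sin(5·x)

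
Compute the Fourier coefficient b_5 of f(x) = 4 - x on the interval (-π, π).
b_5 = (1/π) ∫_{-π}^{π} f(x)·sin(5x) dx.
Evaluate the integral (use parity and integration by parts as needed): b_5 = -2/5.

Final answer: -2/5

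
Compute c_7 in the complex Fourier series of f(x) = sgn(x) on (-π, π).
Compute the real Fourier coefficients first: a_7 = 0, b_7 = 4/(7·π).
Then c_7 = (a_7 − i·b_7)/2 = -2·i/(7·π).

Final answer: -2·i/(7·π)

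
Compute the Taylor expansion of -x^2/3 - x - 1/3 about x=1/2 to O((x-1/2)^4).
-11/12 - 4·(x - 1/2)/3 - (x - 1/2)^2/3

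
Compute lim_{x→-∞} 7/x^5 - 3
Evaluate the dominant behaviour as x → -∞; each term tends to a finite value or vanishes.
Limit = -3.

Final answer: -3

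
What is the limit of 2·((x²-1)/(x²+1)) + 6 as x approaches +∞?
Evaluate the dominant behaviour as x → +∞; each term tends to a finite value or vanishes.
Limit = 8.

Final answer: 8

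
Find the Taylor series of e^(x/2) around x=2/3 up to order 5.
e^(1/3) + e^(1/3)·(x - 2/3)/2 + e^(1/3)·(x - 2/3)^2/8 + e^(1/3)·(x - 2/3)^3/48 + e^(1/3)·(x - 2/3)^4/384 + e^(1/3)·(x - 2/3)^5/3840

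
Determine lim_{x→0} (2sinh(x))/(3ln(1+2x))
Both numerator and denominator → 0 as x → 0; this is a 0/0 indeterminate form.
Expand each to leading order near x = 0: numerator ~ 2·x, denominator ~ 6·x.
The limit of the ratio is 1/3.

Final answer: 1/3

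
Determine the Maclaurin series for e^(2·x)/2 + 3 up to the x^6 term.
2·x^6/45 + 2·x^5/15 + x^4/3 + 2·x^3/3 + x^2 + x + 7/2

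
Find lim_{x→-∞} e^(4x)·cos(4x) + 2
Evaluate the dominant behaviour as x → -∞; each term tends to a finite value or vanishes.
Limit = 2.

Final answer: 2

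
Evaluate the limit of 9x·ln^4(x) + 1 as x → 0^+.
The product is a 0·∞ indeterminate form at x → 0⁺.
Rewrite the product as 9·ln^4(x) / x^(-1) and apply L'Hôpital, or use the standard hierarchy x^(-1) ≫ |ln x|^4 as x → 0⁺.
The indeterminate product → 0, so the limit = 1.

Final answer: 1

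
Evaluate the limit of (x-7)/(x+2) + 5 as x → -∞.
Evaluate the dominant behaviour as x → -∞; each term tends to a finite value or vanishes.
Limit = 6.

Final answer: 6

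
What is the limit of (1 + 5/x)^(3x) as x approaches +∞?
As x → +∞: write (1 + 5/x)^(3x) = ((1 + 5/x)^x)^3 → (e^5)^3 = e^15.
Limit = e^(15).

Final answer: e^(15)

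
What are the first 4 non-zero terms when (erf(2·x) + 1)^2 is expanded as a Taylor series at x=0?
-32·x^3/(3·√(π)) + 16·x^2/π + 8·x/√(π) + 1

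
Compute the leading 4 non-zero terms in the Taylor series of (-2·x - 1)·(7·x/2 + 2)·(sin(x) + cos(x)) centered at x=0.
-35·x^3/12 - 27·x^2/2 - 19·x/2 - 2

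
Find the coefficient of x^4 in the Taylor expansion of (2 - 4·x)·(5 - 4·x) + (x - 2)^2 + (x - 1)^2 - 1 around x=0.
Expand to order 4: (2 - 4·x)·(5 - 4·x) + (x - 2)^2 + (x - 1)^2 - 1 = 18·x^2 - 34·x + 14 + O(x^5).
The coefficient of x^4 is 0.

Final answer: 0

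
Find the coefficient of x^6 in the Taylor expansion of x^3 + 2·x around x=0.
Expand to order 6: x^3 + 2·x = x^3 + 2·x + O(x^7).
The coefficient of x^6 is 0.

Final answer: 0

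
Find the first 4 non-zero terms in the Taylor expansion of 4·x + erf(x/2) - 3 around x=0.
x^5/(160·√(π)) - x^3/(12·√(π)) + x·(1/√(π) + 4) - 3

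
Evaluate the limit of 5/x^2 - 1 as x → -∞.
Evaluate the dominant behaviour as x → -∞; each term tends to a finite value or vanishes.
Limit = -1.

Final answer: -1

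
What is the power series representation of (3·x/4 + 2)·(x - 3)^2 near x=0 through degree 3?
3·x^3/4 - 5·x^2/2 - 21·x/4 + 18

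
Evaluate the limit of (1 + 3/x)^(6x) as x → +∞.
As x → +∞: write (1 + 3/x)^(6x) = ((1 + 3/x)^x)^6 → (e^3)^6 = e^18.
Limit = e^(18).

Final answer: e^(18)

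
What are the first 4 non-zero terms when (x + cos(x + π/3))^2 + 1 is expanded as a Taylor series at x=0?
x^3·(-1/2 + √(3)/3) + x^2·(-1/4 + (2 - √(3))^2/4) + x·(1 - √(3)/2) + 5/4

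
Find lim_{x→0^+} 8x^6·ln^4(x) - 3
The product is a 0·∞ indeterminate form at x → 0⁺.
Rewrite the product as 8·ln^4(x) / x^(-6) and apply L'Hôpital, or use the standard hierarchy x^(-6) ≫ |ln x|^4 as x → 0⁺.
The indeterminate product → 0, so the limit = -3.

Final answer: -3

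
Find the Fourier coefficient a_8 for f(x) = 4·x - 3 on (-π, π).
a_8 = (1/π) ∫_{-π}^{π} f(x)·cos(8x) dx.
Evaluate the integral (use parity and integration by parts as needed): a_8 = 0.

Final answer: 0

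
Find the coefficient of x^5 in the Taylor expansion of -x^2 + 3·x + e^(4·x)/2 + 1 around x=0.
Expand to order 5: -x^2 + 3·x + e^(4·x)/2 + 1 = 64·x^5/15 + 16·x^4/3 + 16·x^3/3 + 3·x^2 + 5·x + 3/2 + O(x^6).
The coefficient of x^5 is 64/15.

Final answer: 64/15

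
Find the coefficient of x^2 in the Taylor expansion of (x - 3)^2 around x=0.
Expand to order 2: (x - 3)^2 = x^2 - 6·x + 9 + O(x^3).
The coefficient of x^2 is 1.

Final answer: 1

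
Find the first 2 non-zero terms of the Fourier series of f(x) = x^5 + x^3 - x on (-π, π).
(-38·π^2 + 2·π^4 + 226)·sin(x) + (-π^4 - 5 + 4·π^2)·sin(2·x)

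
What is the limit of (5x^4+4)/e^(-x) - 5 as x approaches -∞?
The quotient is an ∞/∞ indeterminate form as x → -∞.
Compare growth rates of the dominant terms (exponentials ≫ polynomials ≫ logarithms), or apply L'Hôpital's rule; the quotient → 0.
Adding the constant: 0 - 5 = -5. Limit = -5.

Final answer: -5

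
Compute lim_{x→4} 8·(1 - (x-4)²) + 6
Direct substitution at x = 4 gives 14.

Final answer: 14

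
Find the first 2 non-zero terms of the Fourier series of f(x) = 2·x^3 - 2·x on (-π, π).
(-28 + 4·π^2)·sin(x) + (5 - 2·π^2)·sin(2·x)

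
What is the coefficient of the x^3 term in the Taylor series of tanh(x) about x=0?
Expand to order 3: tanh(x) = -x^3/3 + x + O(x^4).
The coefficient of x^3 is -1/3.

Final answer: -1/3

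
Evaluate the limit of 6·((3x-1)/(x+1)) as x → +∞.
Evaluate the dominant behaviour as x → +∞; each term tends to a finite value or vanishes.
Limit = 18.

Final answer: 18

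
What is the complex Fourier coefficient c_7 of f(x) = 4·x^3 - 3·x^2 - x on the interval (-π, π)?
Compute the real Fourier coefficients first: a_7 = 12/49, b_7 = -146/343 + 8·π^2/7.
Then c_7 = (a_7 − i·b_7)/2 = 6/49 - 4·i·π^2/7 + 73·i/343.

Final answer: 6/49 - 4·i·π^2/7 + 73·i/343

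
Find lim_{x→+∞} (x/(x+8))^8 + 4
As x → +∞: x/(x+8) = 1/(1 + 8/x) → 1, and the 8th power of a limit-1 base also → 1; with the additive constant, 1 + 4 = 5.
Limit = 5.

Final answer: 5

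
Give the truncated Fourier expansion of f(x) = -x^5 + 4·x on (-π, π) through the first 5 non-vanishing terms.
(-232 - 2·π^4 + 40·π^2)·sin(x) + (-5·π^2 + 7/2 + π^4)·sin(2·x) + (-2·π^4/3 + 136/81 + 40·π^2/27)·sin(3·x) + (-5·π^2/8 - 113/64 + π^4/2)·sin(4·x) + (-2·π^4/5 + 952/625 + 8·π^2/25)·sin(5·x)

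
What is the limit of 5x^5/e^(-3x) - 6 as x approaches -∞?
The quotient is an ∞/∞ indeterminate form as x → -∞.
Compare growth rates of the dominant terms (exponentials ≫ polynomials ≫ logarithms), or apply L'Hôpital's rule; the quotient → 0.
Adding the constant: 0 - 6 = -6. Limit = -6.

Final answer: -6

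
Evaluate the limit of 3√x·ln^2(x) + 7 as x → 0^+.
The product is a 0·∞ indeterminate form at x → 0⁺.
Rewrite the product as 3·ln^2(x) / x^(-1/2) and apply L'Hôpital, or use the standard hierarchy x^(-1/2) ≫ |ln x|^2 as x → 0⁺.
The indeterminate product → 0, so the limit = 7.

Final answer: 7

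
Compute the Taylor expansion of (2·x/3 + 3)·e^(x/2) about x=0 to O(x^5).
25·x^4/1152 + 7·x^3/48 + 17·x^2/24 + 13·x/6 + 3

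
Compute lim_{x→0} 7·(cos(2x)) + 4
Direct substitution at x = 0 gives 11.

Final answer: 11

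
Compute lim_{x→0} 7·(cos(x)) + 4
Direct substitution at x = 0 gives 11.

Final answer: 11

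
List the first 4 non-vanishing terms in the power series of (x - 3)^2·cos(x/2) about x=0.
3·x^3/4 - x^2/8 - 6·x + 9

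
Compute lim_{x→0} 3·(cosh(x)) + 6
Direct substitution at x = 0 gives 9.

Final answer: 9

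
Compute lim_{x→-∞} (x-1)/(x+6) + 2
Evaluate the dominant behaviour as x → -∞; each term tends to a finite value or vanishes.
Limit = 3.

Final answer: 3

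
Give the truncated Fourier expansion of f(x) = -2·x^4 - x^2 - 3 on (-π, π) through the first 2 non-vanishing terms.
(-92 + 16·π^2)·cos(x) - 2·π^4/5 - π^2/3 - 3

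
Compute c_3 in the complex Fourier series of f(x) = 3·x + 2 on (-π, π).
Compute the real Fourier coefficients first: a_3 = 0, b_3 = 2.
Then c_3 = (a_3 − i·b_3)/2 = -i.

Final answer: -i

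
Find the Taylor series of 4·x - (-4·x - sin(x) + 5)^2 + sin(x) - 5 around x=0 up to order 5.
11·x^5/120 + 5·x^4/3 - 11·x^3/6 - 25·x^2 + 55·x - 30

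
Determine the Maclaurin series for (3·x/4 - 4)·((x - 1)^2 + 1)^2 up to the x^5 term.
3·x^5/4 - 7·x^4 + 22·x^3 - 38·x^2 + 35·x - 16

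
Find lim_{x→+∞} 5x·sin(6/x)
As x → +∞: let u = 6/x → 0⁺; then 5·x·sin(6/x) = 5·6·sin(u)/u → 5·6·1 = 30.
Limit = 30.

Final answer: 30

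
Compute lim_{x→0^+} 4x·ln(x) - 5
The product is a 0·∞ indeterminate form at x → 0⁺.
Rewrite the product as 4·ln(x) / x^(-1) and apply L'Hôpital, or use the standard hierarchy x^(-1) ≫ |ln x| as x → 0⁺.
The indeterminate product → 0, so the limit = -5.

Final answer: -5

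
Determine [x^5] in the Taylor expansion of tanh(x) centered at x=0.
Expand to order 5: tanh(x) = 2·x^5/15 - x^3/3 + x + O(x^6).
The coefficient of x^5 is 2/15.

Final answer: 2/15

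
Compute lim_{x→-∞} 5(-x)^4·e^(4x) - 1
The product is a 0·∞ indeterminate form at x → -∞.
Rewrite the product as 5(-x)^4 / e^(-4x) (an ∞/∞ form) and apply L'Hôpital, or use the standard hierarchy e^(4|x|) ≫ |(-x)^4| as x → -∞.
The indeterminate product → 0, so the limit = -1.

Final answer: -1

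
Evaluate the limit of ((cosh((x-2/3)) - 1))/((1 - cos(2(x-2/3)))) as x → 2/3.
Both numerator and denominator → 0 as x → 2/3; this is a 0/0 indeterminate form.
Expand each to leading order near x = 2/3: numerator ~ (x - 2/3)^2/2, denominator ~ 2·(x - 2/3)^2.
The limit of the ratio is 1/4.

Final answer: 1/4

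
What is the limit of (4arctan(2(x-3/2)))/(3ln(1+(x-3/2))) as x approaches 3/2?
Both numerator and denominator → 0 as x → 3/2; this is a 0/0 indeterminate form.
Expand each to leading order near x = 3/2: numerator ~ 8·(x - 3/2), denominator ~ 3·(x - 3/2).
The limit of the ratio is 8/3.

Final answer: 8/3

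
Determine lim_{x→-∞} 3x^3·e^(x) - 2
The product is a 0·∞ indeterminate form at x → -∞.
Rewrite the product as 3x^3 / e^(-x) (an ∞/∞ form) and apply L'Hôpital, or use the standard hierarchy e^(|x|) ≫ |x^3| as x → -∞.
The indeterminate product → 0, so the limit = -2.

Final answer: -2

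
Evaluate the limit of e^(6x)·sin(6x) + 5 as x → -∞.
Evaluate the dominant behaviour as x → -∞; each term tends to a finite value or vanishes.
Limit = 5.

Final answer: 5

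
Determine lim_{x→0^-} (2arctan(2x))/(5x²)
Both numerator and denominator → 0 as x → 0^-; this is a 0/0 indeterminate form.
Expand each to leading order near x = 0: numerator ~ 4·x, denominator ~ 5·x^2.
The limit of the ratio is -∞.

Final answer: -∞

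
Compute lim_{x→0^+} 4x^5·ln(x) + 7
The product is a 0·∞ indeterminate form at x → 0⁺.
Rewrite the product as 4·ln(x) / x^(-5) and apply L'Hôpital, or use the standard hierarchy x^(-5) ≫ |ln x| as x → 0⁺.
The indeterminate product → 0, so the limit = 7.

Final answer: 7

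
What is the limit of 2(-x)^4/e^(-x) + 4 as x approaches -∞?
The quotient is an ∞/∞ indeterminate form as x → -∞.
Compare growth rates of the dominant terms (exponentials ≫ polynomials ≫ logarithms), or apply L'Hôpital's rule; the quotient → 0.
Adding the constant: 0 + 4 = 4. Limit = 4.

Final answer: 4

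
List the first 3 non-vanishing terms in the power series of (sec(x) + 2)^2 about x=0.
3·x^4/2 + 3·x^2 + 9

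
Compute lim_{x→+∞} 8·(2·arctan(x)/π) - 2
Evaluate the dominant behaviour as x → +∞; each term tends to a finite value or vanishes.
Limit = 6.

Final answer: 6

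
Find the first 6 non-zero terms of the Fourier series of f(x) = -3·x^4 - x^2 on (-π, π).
(-140 + 24·π^2)·cos(x) + (8 - 6·π^2)·cos(2·x) + (-4/3 + 8·π^2/3)·cos(3·x) + (5/16 - 3·π^2/2)·cos(4·x) + (-44/625 + 24·π^2/25)·cos(5·x) - 3·π^4/5 - π^2/3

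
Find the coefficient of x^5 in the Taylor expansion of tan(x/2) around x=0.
Expand to order 5: tan(x/2) = x^5/240 + x^3/24 + x/2 + O(x^6).
The coefficient of x^5 is 1/240.

Final answer: 1/240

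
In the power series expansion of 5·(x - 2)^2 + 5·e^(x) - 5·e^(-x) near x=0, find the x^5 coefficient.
Expand to order 5: 5·(x - 2)^2 + 5·e^(x) - 5·e^(-x) = x^5/12 + 5·x^3/3 + 5·x^2 - 10·x + 20 + O(x^6).
The coefficient of x^5 is 1/12.

Final answer: 1/12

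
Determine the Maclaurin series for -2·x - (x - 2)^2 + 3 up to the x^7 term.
-x^2 + 2·x - 1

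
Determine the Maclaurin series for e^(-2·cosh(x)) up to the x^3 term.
-x^2·e^(-2) + e^(-2)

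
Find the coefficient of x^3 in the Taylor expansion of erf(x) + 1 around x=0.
Expand to order 3: erf(x) + 1 = -2·x^3/(3·√(π)) + 2·x/√(π) + 1 + O(x^4).
The coefficient of x^3 is -2/(3·√(π)).

Final answer: -2/(3·√(π))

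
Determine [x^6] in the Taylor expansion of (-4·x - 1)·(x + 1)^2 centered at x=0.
Expand to order 6: (-4·x - 1)·(x + 1)^2 = -4·x^3 - 9·x^2 - 6·x - 1 + O(x^7).
The coefficient of x^6 is 0.

Final answer: 0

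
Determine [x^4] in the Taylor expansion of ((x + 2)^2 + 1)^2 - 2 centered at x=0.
Expand to order 4: ((x + 2)^2 + 1)^2 - 2 = x^4 + 8·x^3 + 26·x^2 + 40·x + 23 + O(x^5).
The coefficient of x^4 is 1.

Final answer: 1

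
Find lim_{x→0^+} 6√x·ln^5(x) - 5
The product is a 0·∞ indeterminate form at x → 0⁺.
Rewrite the product as 6·ln^5(x) / x^(-1/2) and apply L'Hôpital, or use the standard hierarchy x^(-1/2) ≫ |ln x|^5 as x → 0⁺.
The indeterminate product → 0, so the limit = -5.

Final answer: -5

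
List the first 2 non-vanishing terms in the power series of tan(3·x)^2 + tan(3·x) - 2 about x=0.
3·x - 2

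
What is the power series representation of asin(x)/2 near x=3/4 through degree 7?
asin(3/4)/2 + 2·√(7)·(x - 3/4)/7 + 12·√(7)·(x - 3/4)^2/49 + 544·√(7)·(x - 3/4)^3/1029 + 3168·√(7)·(x - 3/4)^4/2401 + 44544·√(7)·(x - 3/4)^5/12005 + 187392·√(7)·(x - 3/4)^6/16807 + 28893184·√(7)·(x - 3/4)^7/823543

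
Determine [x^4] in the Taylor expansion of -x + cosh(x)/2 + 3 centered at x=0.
Expand to order 4: -x + cosh(x)/2 + 3 = x^4/48 + x^2/4 - x + 7/2 + O(x^5).
The coefficient of x^4 is 1/48.

Final answer: 1/48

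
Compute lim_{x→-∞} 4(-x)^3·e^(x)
This is a 0·∞ indeterminate form at x → -∞.
Rewrite the product as 4(-x)^3 / e^(-x) (an ∞/∞ form) and apply L'Hôpital, or use the standard hierarchy e^(|x|) ≫ |(-x)^3| as x → -∞.
The indeterminate product → 0, so the limit = 0.

Final answer: 0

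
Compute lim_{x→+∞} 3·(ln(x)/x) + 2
Evaluate the dominant behaviour as x → +∞; each term tends to a finite value or vanishes.
Limit = 2.

Final answer: 2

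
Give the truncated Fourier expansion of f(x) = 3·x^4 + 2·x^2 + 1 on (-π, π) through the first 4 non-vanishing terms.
(136 - 24·π^2)·cos(x) + (-7 + 6·π^2)·cos(2·x) + (8/9 - 8·π^2/3)·cos(3·x) + 1 + 2·π^2/3 + 3·π^4/5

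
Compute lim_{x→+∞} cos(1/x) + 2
Evaluate the dominant behaviour as x → +∞; each term tends to a finite value or vanishes.
Limit = 3.

Final answer: 3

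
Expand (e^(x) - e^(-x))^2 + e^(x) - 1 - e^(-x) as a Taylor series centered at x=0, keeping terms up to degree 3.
x^3/3 + 4·x^2 + 2·x - 1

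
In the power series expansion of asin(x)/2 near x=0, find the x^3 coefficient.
Expand to order 3: asin(x)/2 = x^3/12 + x/2 + O(x^4).
The coefficient of x^3 is 1/12.

Final answer: 1/12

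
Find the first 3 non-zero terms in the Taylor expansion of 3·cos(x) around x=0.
x^4/8 - 3·x^2/2 + 3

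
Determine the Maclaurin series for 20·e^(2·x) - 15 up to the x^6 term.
16·x^6/9 + 16·x^5/3 + 40·x^4/3 + 80·x^3/3 + 40·x^2 + 40·x + 5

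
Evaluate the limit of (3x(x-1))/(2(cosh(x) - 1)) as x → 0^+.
Both numerator and denominator → 0 as x → 0^+; this is a 0/0 indeterminate form.
Expand each to leading order near x = 0: numerator ~ -3·x, denominator ~ x^2.
The limit of the ratio is -∞.

Final answer: -∞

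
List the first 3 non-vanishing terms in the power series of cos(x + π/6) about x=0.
-√(3)·x^2/4 - x/2 + √(3)/2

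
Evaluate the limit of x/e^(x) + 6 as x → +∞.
The quotient is an ∞/∞ indeterminate form as x → +∞.
The exponential denominator e^(x) dominates the polynomial numerator (e^x ≫ x as x → ∞), so the quotient → 0.
Adding the constant: 0 + 6 = 6. Limit = 6.

Final answer: 6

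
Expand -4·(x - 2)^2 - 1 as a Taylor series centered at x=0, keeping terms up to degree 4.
-4·x^2 + 16·x - 17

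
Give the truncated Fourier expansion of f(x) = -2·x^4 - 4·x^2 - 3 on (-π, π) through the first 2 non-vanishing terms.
(-80 + 16·π^2)·cos(x) - 2·π^4/5 - 4·π^2/3 - 3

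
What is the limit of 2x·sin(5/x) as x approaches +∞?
As x → +∞: let u = 5/x → 0⁺; then 2·x·sin(5/x) = 2·5·sin(u)/u → 2·5·1 = 10.
Limit = 10.

Final answer: 10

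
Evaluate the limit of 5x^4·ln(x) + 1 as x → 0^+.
The product is a 0·∞ indeterminate form at x → 0⁺.
Rewrite the product as 5·ln(x) / x^(-4) and apply L'Hôpital, or use the standard hierarchy x^(-4) ≫ |ln x| as x → 0⁺.
The indeterminate product → 0, so the limit = 1.

Final answer: 1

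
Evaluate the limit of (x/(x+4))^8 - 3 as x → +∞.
As x → +∞: x/(x+4) = 1/(1 + 4/x) → 1, and the 8th power of a limit-1 base also → 1; with the additive constant, 1 - 3 = -2.
Limit = -2.

Final answer: -2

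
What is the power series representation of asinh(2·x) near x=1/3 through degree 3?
asinh(2/3) + 6·√(13)·(x - 1/3)/13 - 36·√(13)·(x - 1/3)^2/169 - 36·√(13)·(x - 1/3)^3/2197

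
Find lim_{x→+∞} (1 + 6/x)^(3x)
As x → +∞: write (1 + 6/x)^(3x) = ((1 + 6/x)^x)^3 → (e^6)^3 = e^18.
Limit = e^(18).

Final answer: e^(18)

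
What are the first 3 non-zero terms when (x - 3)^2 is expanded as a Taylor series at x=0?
x^2 - 6·x + 9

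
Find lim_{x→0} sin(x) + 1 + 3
Direct substitution at x = 0 gives 4.

Final answer: 4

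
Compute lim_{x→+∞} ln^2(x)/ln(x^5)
This is an ∞/∞ indeterminate form as x → +∞.
Write ln(x^5) = 5·ln(x), reducing the quotient to ln(x)/5 → ∞.
Limit = ∞.

Final answer: ∞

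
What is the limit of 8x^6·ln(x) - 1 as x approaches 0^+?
The product is a 0·∞ indeterminate form at x → 0⁺.
Rewrite the product as 8·ln(x) / x^(-6) and apply L'Hôpital, or use the standard hierarchy x^(-6) ≫ |ln x| as x → 0⁺.
The indeterminate product → 0, so the limit = -1.

Final answer: -1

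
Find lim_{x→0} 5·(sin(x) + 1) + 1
Direct substitution at x = 0 gives 6.

Final answer: 6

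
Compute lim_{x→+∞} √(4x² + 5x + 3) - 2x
As x → +∞: multiply by the conjugate to get (5x+3)/(√(4x²+5x+3)+2x); the denominator ~ 4x, so the limit is 5/4.
Limit = 5/4.

Final answer: 5/4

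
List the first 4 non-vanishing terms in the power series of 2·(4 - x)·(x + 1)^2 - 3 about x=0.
-2·x^3 + 4·x^2 + 14·x + 5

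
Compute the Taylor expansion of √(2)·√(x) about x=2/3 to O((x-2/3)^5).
2·√(3)/3 + √(3)·(x - 2/3)/2 - 3·√(3)·(x - 2/3)^2/16 + 9·√(3)·(x - 2/3)^3/64 - 135·√(3)·(x - 2/3)^4/1024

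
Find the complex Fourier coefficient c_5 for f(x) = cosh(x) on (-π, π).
Compute the real Fourier coefficients first: a_5 = -sinh(π)/(13·π), b_5 = 0.
Then c_5 = (a_5 − i·b_5)/2 = -sinh(π)/(26·π).

Final answer: -sinh(π)/(26·π)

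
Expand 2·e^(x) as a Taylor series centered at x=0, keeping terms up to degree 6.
x^6/360 + x^5/60 + x^4/12 + x^3/3 + x^2 + 2·x + 2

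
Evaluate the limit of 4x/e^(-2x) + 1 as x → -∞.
The quotient is an ∞/∞ indeterminate form as x → -∞.
Compare growth rates of the dominant terms (exponentials ≫ polynomials ≫ logarithms), or apply L'Hôpital's rule; the quotient → 0.
Adding the constant: 0 + 1 = 1. Limit = 1.

Final answer: 1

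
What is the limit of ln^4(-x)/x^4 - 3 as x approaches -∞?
The quotient is an ∞/∞ indeterminate form as x → -∞.
Compare growth rates of the dominant terms (exponentials ≫ polynomials ≫ logarithms), or apply L'Hôpital's rule; the quotient → 0.
Adding the constant: 0 - 3 = -3. Limit = -3.

Final answer: -3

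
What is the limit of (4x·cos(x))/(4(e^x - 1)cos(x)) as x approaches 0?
Both numerator and denominator → 0 as x → 0; this is a 0/0 indeterminate form.
Expand each to leading order near x = 0: numerator ~ 4·x, denominator ~ 4·x.
The limit of the ratio is 1.

Final answer: 1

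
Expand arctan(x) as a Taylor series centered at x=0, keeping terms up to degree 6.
x^5/5 - x^3/3 + x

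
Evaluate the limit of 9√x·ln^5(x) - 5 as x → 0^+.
The product is a 0·∞ indeterminate form at x → 0⁺.
Rewrite the product as 9·ln^5(x) / x^(-1/2) and apply L'Hôpital, or use the standard hierarchy x^(-1/2) ≫ |ln x|^5 as x → 0⁺.
The indeterminate product → 0, so the limit = -5.

Final answer: -5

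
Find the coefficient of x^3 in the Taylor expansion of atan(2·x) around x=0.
Expand to order 3: atan(2·x) = -8·x^3/3 + 2·x + O(x^4).
The coefficient of x^3 is -8/3.

Final answer: -8/3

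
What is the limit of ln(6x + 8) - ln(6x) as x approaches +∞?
This is an ∞ − ∞ indeterminate form.
Combine the logarithms: ln(6x+8) − ln(6x) = ln((6x+8)/(6x)) = ln(1 + 8/(6x)) → ln(1) = 0.
Limit = 0.

Final answer: 0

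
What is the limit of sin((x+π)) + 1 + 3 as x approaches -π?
Direct substitution at x = -π gives 4.

Final answer: 4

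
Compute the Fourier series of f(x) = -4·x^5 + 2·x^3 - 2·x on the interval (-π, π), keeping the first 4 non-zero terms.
(-988 - 8·π^4 + 164·π^2)·sin(x) + (-22·π^2 + 35 + 4·π^4)·sin(2·x) + (-8·π^4/3 - 500/81 + 196·π^2/27)·sin(3·x) + (-7·π^2/2 + 37/16 + 2·π^4)·sin(4·x)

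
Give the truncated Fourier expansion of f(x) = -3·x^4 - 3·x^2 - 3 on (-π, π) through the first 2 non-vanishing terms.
(-132 + 24·π^2)·cos(x) - 3·π^4/5 - π^2 - 3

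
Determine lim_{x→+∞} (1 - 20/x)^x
As x → +∞: this is the defining limit (1 - 20/x)^x → e^(-20).
Limit = e^(-20).

Final answer: e^(-20)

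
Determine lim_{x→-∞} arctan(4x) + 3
Evaluate the dominant behaviour as x → -∞; each term tends to a finite value or vanishes.
Limit = 3 - π/2.

Final answer: 3 - π/2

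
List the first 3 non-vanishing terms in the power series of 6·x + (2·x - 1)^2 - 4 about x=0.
4·x^2 + 2·x - 3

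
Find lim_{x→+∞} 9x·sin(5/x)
As x → +∞: let u = 5/x → 0⁺; then 9·x·sin(5/x) = 9·5·sin(u)/u → 9·5·1 = 45.
Limit = 45.

Final answer: 45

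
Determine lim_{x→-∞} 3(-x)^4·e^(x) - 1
The product is a 0·∞ indeterminate form at x → -∞.
Rewrite the product as 3(-x)^4 / e^(-x) (an ∞/∞ form) and apply L'Hôpital, or use the standard hierarchy e^(|x|) ≫ |(-x)^4| as x → -∞.
The indeterminate product → 0, so the limit = -1.

Final answer: -1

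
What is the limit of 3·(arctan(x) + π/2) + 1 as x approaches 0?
Direct substitution at x = 0 gives 1 + 3·π/2.

Final answer: 1 + 3·π/2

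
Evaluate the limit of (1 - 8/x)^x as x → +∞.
As x → +∞: this is the defining limit (1 - 8/x)^x → e^(-8).
Limit = e^(-8).

Final answer: e^(-8)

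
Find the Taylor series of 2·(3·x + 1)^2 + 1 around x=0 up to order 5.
18·x^2 + 12·x + 3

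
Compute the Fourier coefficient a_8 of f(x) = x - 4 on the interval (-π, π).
a_8 = (1/π) ∫_{-π}^{π} f(x)·cos(8x) dx.
Evaluate the integral (use parity and integration by parts as needed): a_8 = 0.

Final answer: 0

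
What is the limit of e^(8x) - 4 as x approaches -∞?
Evaluate the dominant behaviour as x → -∞; each term tends to a finite value or vanishes.
Limit = -4.

Final answer: -4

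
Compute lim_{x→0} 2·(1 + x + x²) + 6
Direct substitution at x = 0 gives 8.

Final answer: 8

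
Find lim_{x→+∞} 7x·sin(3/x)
As x → +∞: let u = 3/x → 0⁺; then 7·x·sin(3/x) = 7·3·sin(u)/u → 7·3·1 = 21.
Limit = 21.

Final answer: 21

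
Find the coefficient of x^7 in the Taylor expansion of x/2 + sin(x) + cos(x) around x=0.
Expand to order 7: x/2 + sin(x) + cos(x) = -x^7/5040 - x^6/720 + x^5/120 + x^4/24 - x^3/6 - x^2/2 + 3·x/2 + 1 + O(x^8).
The coefficient of x^7 is -1/5040.

Final answer: -1/5040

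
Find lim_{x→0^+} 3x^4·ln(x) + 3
The product is a 0·∞ indeterminate form at x → 0⁺.
Rewrite the product as 3·ln(x) / x^(-4) and apply L'Hôpital, or use the standard hierarchy x^(-4) ≫ |ln x| as x → 0⁺.
The indeterminate product → 0, so the limit = 3.

Final answer: 3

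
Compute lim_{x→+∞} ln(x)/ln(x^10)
This is an ∞/∞ indeterminate form as x → +∞.
Write ln(x^10) = 10·ln(x), reducing the quotient to 1/10.
Limit = 1/10.

Final answer: 1/10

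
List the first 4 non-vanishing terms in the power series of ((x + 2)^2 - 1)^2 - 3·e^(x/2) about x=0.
127·x^3/16 + 173·x^2/8 + 45·x/2 + 6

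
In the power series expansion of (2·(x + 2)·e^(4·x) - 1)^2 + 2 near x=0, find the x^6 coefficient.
Expand to order 6: (2·(x + 2)·e^(4·x) - 1)^2 + 2 = 485888·x^6/45 + 109952·x^5/15 + 4096·x^4 + 1792·x^3 + 564·x^2 + 108·x + 11 + O(x^7).
The coefficient of x^6 is 485888/45.

Final answer: 485888/45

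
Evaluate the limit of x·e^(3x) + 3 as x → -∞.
The product is a 0·∞ indeterminate form at x → -∞.
Rewrite the product as x / e^(-3x) (an ∞/∞ form) and apply L'Hôpital, or use the standard hierarchy e^(3|x|) ≫ |x| as x → -∞.
The indeterminate product → 0, so the limit = 3.

Final answer: 3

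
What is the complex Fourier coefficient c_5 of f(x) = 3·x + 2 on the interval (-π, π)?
Compute the real Fourier coefficients first: a_5 = 0, b_5 = 6/5.
Then c_5 = (a_5 − i·b_5)/2 = -3·i/5.

Final answer: -3·i/5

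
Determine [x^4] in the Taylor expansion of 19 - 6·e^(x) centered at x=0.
Expand to order 4: 19 - 6·e^(x) = -x^4/4 - x^3 - 3·x^2 - 6·x + 13 + O(x^5).
The coefficient of x^4 is -1/4.

Final answer: -1/4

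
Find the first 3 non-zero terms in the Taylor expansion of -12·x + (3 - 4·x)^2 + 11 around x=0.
16·x^2 - 36·x + 20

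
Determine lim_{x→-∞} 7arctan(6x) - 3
Evaluate the dominant behaviour as x → -∞; each term tends to a finite value or vanishes.
Limit = -7·π/2 - 3.

Final answer: -7·π/2 - 3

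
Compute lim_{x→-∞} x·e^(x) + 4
The product is a 0·∞ indeterminate form at x → -∞.
Rewrite the product as x / e^(-x) (an ∞/∞ form) and apply L'Hôpital, or use the standard hierarchy e^(|x|) ≫ |x| as x → -∞.
The indeterminate product → 0, so the limit = 4.

Final answer: 4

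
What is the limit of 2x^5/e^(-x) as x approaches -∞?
This is an ∞/∞ indeterminate form as x → -∞.
Compare growth rates of the dominant terms (exponentials ≫ polynomials ≫ logarithms), or apply L'Hôpital's rule; the quotient → 0.
Limit = 0.

Final answer: 0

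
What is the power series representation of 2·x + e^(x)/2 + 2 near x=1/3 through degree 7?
e^(1/3)/2 + 8/3 + (e^(1/3)/2 + 2)·(x - 1/3) + e^(1/3)·(x - 1/3)^2/4 + e^(1/3)·(x - 1/3)^3/12 + e^(1/3)·(x - 1/3)^4/48 + e^(1/3)·(x - 1/3)^5/240 + e^(1/3)·(x - 1/3)^6/1440 + e^(1/3)·(x - 1/3)^7/10080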